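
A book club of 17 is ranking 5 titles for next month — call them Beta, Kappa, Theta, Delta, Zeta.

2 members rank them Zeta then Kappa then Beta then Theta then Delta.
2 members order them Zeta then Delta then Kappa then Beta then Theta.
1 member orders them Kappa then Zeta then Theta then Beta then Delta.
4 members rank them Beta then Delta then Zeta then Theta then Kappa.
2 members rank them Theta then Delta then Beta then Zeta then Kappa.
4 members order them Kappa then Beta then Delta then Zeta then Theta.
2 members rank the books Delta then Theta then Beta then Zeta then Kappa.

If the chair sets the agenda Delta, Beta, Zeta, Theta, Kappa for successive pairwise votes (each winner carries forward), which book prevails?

Round 1: Delta vs Beta — 6–11, Beta advances.
Round 2: Beta vs Zeta — 12–5, Beta advances.
Round 3: Beta vs Theta — 12–5, Beta advances.
Round 4: Beta vs Kappa — 8–9, Kappa advances.
Kappa survives the agenda.

Kappa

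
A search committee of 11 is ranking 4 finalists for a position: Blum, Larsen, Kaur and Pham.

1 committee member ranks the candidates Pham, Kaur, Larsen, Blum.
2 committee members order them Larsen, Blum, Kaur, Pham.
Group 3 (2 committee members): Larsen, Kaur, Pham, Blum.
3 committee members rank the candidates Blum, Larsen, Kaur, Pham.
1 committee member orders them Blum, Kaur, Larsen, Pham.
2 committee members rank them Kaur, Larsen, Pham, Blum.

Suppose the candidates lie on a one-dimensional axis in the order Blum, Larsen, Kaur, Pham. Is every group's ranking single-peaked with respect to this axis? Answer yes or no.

no

Axis positions: Blum=1, Larsen=2, Kaur=3, Pham=4.
Group 1 (peak Pham at position 4): ranking walks positions 4-3-2-1, expanding outward from the peak — single-peaked.
Group 2 (peak Larsen at position 2): ranking walks positions 2-1-3-4, expanding outward from the peak — single-peaked.
Group 3 (peak Larsen at position 2): ranking walks positions 2-3-4-1, expanding outward from the peak — single-peaked.
Group 4 (peak Blum at position 1): ranking walks positions 1-2-3-4, expanding outward from the peak — single-peaked.
Group 5: ranking walks positions 1-3-2-4; Kaur is ranked above Larsen even though Larsen lies between Kaur and the peak Blum on the axis — preferences dip and rise again. Not single-peaked.
Group 6 (peak Kaur at position 3): ranking walks positions 3-2-4-1, expanding outward from the peak — single-peaked.
Group 5 violates single-peakedness, so the profile is not single-peaked on this axis.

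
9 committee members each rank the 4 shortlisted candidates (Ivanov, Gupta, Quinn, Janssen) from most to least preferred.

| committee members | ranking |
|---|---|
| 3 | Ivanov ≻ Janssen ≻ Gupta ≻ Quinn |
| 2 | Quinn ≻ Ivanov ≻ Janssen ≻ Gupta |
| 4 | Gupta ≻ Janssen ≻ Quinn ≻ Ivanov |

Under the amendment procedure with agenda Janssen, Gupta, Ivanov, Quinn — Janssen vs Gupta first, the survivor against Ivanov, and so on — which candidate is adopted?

Quinn

Round 1: Janssen vs Gupta — 5–4, Janssen advances.
Round 2: Janssen vs Ivanov — 4–5, Ivanov advances.
Round 3: Ivanov vs Quinn — 3–6, Quinn advances.
Quinn survives the agenda.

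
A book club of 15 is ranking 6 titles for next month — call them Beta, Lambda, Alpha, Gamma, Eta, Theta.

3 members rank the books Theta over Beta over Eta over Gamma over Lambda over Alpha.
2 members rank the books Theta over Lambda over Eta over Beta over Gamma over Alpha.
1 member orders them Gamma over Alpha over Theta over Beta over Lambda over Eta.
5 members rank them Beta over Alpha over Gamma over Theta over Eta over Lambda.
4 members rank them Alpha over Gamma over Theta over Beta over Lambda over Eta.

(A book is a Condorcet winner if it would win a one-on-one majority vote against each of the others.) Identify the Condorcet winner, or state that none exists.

none

Head-to-head results (15 members):
Beta vs Lambda: Beta wins 13–2.
Beta–Alpha: Beta 10–5.
Beta vs Gamma: Beta, 10–5.
Beta vs Eta: Beta wins 13–2.
Beta vs Theta: Theta wins 10–5.
Lambda vs Alpha: Alpha, 10–5.
Lambda–Gamma: Gamma 13–2.
Lambda–Eta: Eta 8–7.
Lambda–Theta: Theta 15–0.
Alpha vs Gamma: Alpha wins 9–6.
Alpha–Eta: Alpha 10–5.
Alpha vs Theta: Alpha wins 10–5.
Gamma–Eta: Gamma 10–5.
Gamma vs Theta: Gamma, 10–5.
Eta vs Theta: Theta wins 15–0.
Every book loses at least once (Beta loses to Theta; Lambda loses to Beta; Alpha loses to Beta; Gamma loses to Beta; Eta loses to Beta; Theta loses to Alpha). The majority relation contains the cycle Beta → Alpha → Theta → Beta, so there is no Condorcet winner.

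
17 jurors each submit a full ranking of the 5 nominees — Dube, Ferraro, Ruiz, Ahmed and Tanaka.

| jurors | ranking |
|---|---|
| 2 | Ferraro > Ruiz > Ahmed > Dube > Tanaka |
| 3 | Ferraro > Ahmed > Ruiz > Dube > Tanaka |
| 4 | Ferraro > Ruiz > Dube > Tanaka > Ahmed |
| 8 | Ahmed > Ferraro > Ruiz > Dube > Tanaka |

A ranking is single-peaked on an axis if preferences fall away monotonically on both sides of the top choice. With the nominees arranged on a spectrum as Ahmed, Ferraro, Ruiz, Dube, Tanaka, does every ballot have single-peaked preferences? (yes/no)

Axis positions: Ahmed=1, Ferraro=2, Ruiz=3, Dube=4, Tanaka=5.
Faction 1 (peak Ferraro at position 2): ranking walks positions 2-3-1-4-5, expanding outward from the peak — single-peaked.
Faction 2 (peak Ferraro at position 2): ranking walks positions 2-1-3-4-5, expanding outward from the peak — single-peaked.
Faction 3 (peak Ferraro at position 2): ranking walks positions 2-3-4-5-1, expanding outward from the peak — single-peaked.
Faction 4 (peak Ahmed at position 1): ranking walks positions 1-2-3-4-5, expanding outward from the peak — single-peaked.
Every ranking is single-peaked on this axis.

yes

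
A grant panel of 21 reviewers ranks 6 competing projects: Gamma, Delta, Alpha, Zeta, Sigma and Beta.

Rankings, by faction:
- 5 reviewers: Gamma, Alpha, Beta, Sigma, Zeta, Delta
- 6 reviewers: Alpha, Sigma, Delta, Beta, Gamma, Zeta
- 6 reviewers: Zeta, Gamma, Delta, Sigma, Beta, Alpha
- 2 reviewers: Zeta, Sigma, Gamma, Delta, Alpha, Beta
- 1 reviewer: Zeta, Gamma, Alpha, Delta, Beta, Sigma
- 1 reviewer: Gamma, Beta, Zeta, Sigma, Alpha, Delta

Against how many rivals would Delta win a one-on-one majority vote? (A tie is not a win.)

Delta against each rival (21 reviewers):
Delta vs Gamma: Gamma wins 15–6.
Delta vs Alpha: Delta preferred on 6+2 = 8 ballots; Alpha wins 13–8.
Delta vs Zeta: Delta is ranked higher on 6 ballots, Zeta on 15. Zeta wins 15–6.
Delta vs Sigma: 6+1 = 7 for Delta, 14 for Sigma — Sigma by 14–7.
Delta vs Beta: Delta wins 15–6.
Delta beats Beta; loses to Gamma, Alpha, Zeta, Sigma — 1 pairwise win.

1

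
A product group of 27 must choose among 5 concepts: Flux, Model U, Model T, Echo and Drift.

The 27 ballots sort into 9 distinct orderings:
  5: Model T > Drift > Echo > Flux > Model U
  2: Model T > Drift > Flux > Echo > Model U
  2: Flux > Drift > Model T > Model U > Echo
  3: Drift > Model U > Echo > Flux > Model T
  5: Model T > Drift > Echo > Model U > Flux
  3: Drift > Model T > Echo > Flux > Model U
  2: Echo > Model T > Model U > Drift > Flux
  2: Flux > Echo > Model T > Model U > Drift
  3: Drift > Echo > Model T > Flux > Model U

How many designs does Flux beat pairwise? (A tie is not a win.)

1

Flux against each rival (27 engineers):
Flux vs Model U: Flux is ranked higher on 5+2+2+3+2+3 = 17 ballots, Model U on 10. Flux wins 17–10.
Flux vs Model T: Flux preferred on 2+3+2 = 7 ballots; Model T wins 20–7.
Flux–Echo: Echo 21–6.
Flux vs Drift: 4 to 23, Drift.
Flux beats Model U; loses to Model T, Echo, Drift — 1 pairwise win.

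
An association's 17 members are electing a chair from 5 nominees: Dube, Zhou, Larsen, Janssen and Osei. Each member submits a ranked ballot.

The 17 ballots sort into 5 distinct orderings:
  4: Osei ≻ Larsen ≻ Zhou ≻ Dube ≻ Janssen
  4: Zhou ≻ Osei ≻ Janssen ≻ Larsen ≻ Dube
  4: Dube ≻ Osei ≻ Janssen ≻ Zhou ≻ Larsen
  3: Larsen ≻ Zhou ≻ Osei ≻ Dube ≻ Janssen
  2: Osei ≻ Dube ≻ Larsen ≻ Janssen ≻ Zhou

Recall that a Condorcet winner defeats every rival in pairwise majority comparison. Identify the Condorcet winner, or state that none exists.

Check each pair by majority over 17 ballots:
Dube–Zhou: Zhou 11–6.
Dube–Larsen: Larsen 11–6.
Dube vs Janssen: Dube wins 13–4.
Dube–Osei: Osei 13–4.
Zhou vs Larsen: Larsen, 9–8.
Zhou vs Janssen: Zhou, 11–6.
Zhou vs Osei: Osei wins 10–7.
Larsen vs Janssen: Larsen wins 9–8.
Larsen vs Osei: Osei wins 14–3.
Janssen vs Osei: Osei wins 17–0.
Osei defeats every rival head-to-head and is the Condorcet winner.

Osei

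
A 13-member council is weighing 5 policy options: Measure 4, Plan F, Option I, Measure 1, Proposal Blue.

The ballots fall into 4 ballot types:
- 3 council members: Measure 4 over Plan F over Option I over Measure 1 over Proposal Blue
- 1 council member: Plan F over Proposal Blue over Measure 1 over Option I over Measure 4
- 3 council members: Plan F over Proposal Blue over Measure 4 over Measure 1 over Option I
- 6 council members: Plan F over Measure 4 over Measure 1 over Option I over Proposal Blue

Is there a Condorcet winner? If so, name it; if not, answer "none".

Plan F

Pairwise majorities:
Measure 4 vs Plan F: Plan F, 10–3.
Measure 4 vs Option I: Measure 4 wins 12–1.
Measure 4 vs Measure 1: Measure 4, 12–1.
Measure 4–Proposal Blue: Measure 4 9–4.
Plan F vs Option I: Plan F wins 13–0.
Plan F–Measure 1: Plan F 13–0.
Plan F vs Proposal Blue: Plan F wins 13–0.
Option I vs Measure 1: Measure 1, 10–3.
Option I vs Proposal Blue: Option I wins 9–4.
Measure 1 vs Proposal Blue: Measure 1 wins 9–4.
Plan F defeats every rival head-to-head and is the Condorcet winner.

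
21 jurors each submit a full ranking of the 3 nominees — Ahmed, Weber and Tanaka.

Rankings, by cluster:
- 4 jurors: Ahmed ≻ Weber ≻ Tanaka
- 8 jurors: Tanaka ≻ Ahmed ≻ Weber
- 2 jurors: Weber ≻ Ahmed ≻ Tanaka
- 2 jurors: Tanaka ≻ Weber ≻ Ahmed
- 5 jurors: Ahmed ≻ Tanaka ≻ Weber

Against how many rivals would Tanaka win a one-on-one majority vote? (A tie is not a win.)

1

Tanaka against each rival (21 jurors):
Tanaka vs Ahmed: 10 to 11, Ahmed.
Tanaka vs Weber: Tanaka preferred on 8+2+5 = 15 ballots; Tanaka wins 15–6.
Tanaka beats Weber; loses to Ahmed — 1 pairwise win.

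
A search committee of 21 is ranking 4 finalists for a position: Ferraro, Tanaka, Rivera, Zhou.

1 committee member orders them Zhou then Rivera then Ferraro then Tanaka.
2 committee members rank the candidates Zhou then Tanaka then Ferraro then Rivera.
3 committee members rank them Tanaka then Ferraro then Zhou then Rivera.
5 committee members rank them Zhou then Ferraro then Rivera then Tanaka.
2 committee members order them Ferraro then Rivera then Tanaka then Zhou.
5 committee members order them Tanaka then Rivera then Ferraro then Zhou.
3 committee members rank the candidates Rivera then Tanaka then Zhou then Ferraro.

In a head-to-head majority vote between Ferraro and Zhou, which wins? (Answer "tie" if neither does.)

Ballots ranking Ferraro above Zhou: 3 + 2 + 5 = 10.
Ballots ranking Zhou above Ferraro: 21 − 10 = 11.
Zhou wins the head-to-head 11–10.

Zhou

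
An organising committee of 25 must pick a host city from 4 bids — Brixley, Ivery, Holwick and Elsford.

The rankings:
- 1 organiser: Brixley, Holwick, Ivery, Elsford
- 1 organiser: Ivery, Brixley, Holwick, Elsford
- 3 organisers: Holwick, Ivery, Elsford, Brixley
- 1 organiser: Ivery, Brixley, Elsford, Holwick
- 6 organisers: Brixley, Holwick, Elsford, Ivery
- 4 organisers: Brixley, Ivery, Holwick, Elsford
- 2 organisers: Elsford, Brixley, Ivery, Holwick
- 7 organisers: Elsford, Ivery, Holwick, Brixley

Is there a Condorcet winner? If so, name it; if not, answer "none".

Pairwise majorities:
Brixley vs Ivery: Brixley wins 13–12.
Brixley vs Holwick: Brixley wins 15–10.
Brixley vs Elsford: Brixley, 13–12.
Ivery–Holwick: Ivery 15–10.
Ivery–Elsford: Elsford 15–10.
Holwick–Elsford: Holwick 15–10.
Only Brixley has no losses; Brixley is the Condorcet winner.

Brixley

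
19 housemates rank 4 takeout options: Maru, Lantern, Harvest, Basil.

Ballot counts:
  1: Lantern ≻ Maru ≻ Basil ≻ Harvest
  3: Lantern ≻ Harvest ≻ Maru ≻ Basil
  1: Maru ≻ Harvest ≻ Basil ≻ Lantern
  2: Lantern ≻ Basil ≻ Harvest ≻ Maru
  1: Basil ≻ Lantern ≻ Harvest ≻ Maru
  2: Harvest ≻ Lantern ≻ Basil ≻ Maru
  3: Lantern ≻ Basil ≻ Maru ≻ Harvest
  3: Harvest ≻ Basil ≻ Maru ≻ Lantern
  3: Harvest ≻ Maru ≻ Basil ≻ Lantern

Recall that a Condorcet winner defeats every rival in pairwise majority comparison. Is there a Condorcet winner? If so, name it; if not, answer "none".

Lantern

Pairwise majorities:
Maru vs Lantern: 1+3+3 = 7 for Maru, 12 for Lantern — Lantern by 12–7.
Maru vs Harvest: Maru is ranked higher on 1+1+3 = 5 ballots, Harvest on 14. Harvest wins 14–5.
Maru vs Basil: 8 to 11, Basil.
Lantern vs Harvest: 10 to 9, Lantern.
Lantern vs Basil: Lantern preferred on 1+3+2+2+3 = 11 ballots; Lantern wins 11–8.
Harvest vs Basil: 3+1+2+3+3 = 12 for Harvest, 7 for Basil — Harvest by 12–7.
Lantern defeats every rival head-to-head and is the Condorcet winner.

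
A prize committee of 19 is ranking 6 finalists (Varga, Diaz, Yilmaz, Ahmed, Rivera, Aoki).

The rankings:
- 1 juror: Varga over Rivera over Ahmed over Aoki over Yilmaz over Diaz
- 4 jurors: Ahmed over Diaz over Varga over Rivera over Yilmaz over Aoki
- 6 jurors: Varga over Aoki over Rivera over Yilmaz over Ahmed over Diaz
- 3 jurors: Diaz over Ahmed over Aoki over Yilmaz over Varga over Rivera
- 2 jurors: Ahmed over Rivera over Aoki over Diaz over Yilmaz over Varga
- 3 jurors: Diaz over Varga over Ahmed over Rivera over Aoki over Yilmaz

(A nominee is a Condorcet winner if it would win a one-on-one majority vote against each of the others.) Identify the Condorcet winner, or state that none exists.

Check each pair by majority over 19 ballots:
Varga vs Diaz: Diaz wins 12–7.
Varga vs Yilmaz: Varga is ranked higher on 1+4+6+3 = 14 ballots, Yilmaz on 5. Varga wins 14–5.
Varga vs Ahmed: Varga wins 10–9.
Varga vs Rivera: 1+4+6+3+3 = 17 for Varga, 2 for Rivera — Varga by 17–2.
Varga vs Aoki: 1+4+6+3 = 14 for Varga, 5 for Aoki — Varga by 14–5.
Diaz vs Yilmaz: Diaz, 12–7.
Diaz vs Ahmed: Ahmed wins 13–6.
Diaz vs Rivera: Diaz, 10–9.
Diaz vs Aoki: Diaz is ranked higher on 4+3+3 = 10 ballots, Aoki on 9. Diaz wins 10–9.
Yilmaz vs Ahmed: Ahmed, 13–6.
Yilmaz vs Rivera: Rivera wins 16–3.
Yilmaz vs Aoki: Yilmaz is ranked higher on 4 ballots, Aoki on 15. Aoki wins 15–4.
Ahmed vs Rivera: 12 to 7, Ahmed.
Ahmed–Aoki: Ahmed 13–6.
Rivera vs Aoki: Rivera wins 10–9.
Every nominee loses at least once (Varga loses to Diaz; Diaz loses to Ahmed; Yilmaz loses to Varga; Ahmed loses to Varga; Rivera loses to Varga; Aoki loses to Varga). The majority relation contains the cycle Varga beats Ahmed beats Diaz beats Varga, so there is no Condorcet winner.

none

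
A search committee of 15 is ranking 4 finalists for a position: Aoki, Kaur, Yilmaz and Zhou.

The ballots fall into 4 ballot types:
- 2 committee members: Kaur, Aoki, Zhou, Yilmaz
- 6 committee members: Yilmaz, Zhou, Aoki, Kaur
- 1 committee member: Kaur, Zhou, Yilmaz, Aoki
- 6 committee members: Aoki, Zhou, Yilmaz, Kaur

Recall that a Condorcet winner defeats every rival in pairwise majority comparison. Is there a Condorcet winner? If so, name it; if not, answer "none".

Check each pair by majority over 15 ballots:
Aoki–Kaur: Aoki 12–3.
Aoki vs Yilmaz: Aoki wins 8–7.
Aoki vs Zhou: Aoki, 8–7.
Kaur vs Yilmaz: Yilmaz wins 12–3.
Kaur vs Zhou: Zhou wins 12–3.
Yilmaz vs Zhou: Zhou wins 9–6.
Aoki defeats every rival head-to-head and is the Condorcet winner.

Aoki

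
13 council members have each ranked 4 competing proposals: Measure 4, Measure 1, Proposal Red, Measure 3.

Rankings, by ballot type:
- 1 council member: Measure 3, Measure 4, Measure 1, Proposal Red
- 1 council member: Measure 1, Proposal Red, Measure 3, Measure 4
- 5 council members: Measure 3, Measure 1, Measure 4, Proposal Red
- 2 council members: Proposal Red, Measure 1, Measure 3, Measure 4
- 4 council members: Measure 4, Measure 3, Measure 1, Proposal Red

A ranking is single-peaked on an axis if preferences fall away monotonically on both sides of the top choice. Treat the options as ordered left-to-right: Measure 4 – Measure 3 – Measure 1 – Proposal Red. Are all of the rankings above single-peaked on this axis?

Axis positions: Measure 4=1, Measure 3=2, Measure 1=3, Proposal Red=4.
Ballot type 1 (peak Measure 3 at position 2): ranking walks positions 2-1-3-4, expanding outward from the peak — single-peaked.
Ballot type 2 (peak Measure 1 at position 3): ranking walks positions 3-4-2-1, expanding outward from the peak — single-peaked.
Ballot type 3 (peak Measure 3 at position 2): ranking walks positions 2-3-1-4, expanding outward from the peak — single-peaked.
Ballot type 4 (peak Proposal Red at position 4): ranking walks positions 4-3-2-1, expanding outward from the peak — single-peaked.
Ballot type 5 (peak Measure 4 at position 1): ranking walks positions 1-2-3-4, expanding outward from the peak — single-peaked.
Every ranking is single-peaked on this axis.

yes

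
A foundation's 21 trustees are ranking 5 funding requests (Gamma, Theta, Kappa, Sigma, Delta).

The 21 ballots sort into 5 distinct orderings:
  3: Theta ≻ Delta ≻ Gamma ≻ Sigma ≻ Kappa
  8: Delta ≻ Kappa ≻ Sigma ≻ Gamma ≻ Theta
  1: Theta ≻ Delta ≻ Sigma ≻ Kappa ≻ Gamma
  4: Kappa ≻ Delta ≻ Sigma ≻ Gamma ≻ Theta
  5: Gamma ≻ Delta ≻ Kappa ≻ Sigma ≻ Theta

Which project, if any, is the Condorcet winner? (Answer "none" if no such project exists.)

Delta

Check each pair by majority over 21 ballots:
Gamma vs Theta: Gamma wins 17–4.
Gamma–Kappa: Kappa 13–8.
Gamma vs Sigma: Sigma wins 13–8.
Gamma vs Delta: Delta, 16–5.
Theta vs Kappa: Kappa wins 17–4.
Theta vs Sigma: Sigma wins 17–4.
Theta–Delta: Delta 17–4.
Kappa vs Sigma: Kappa, 17–4.
Kappa–Delta: Delta 17–4.
Sigma vs Delta: Delta wins 21–0.
Delta wins every pairwise contest, so Delta is the Condorcet winner.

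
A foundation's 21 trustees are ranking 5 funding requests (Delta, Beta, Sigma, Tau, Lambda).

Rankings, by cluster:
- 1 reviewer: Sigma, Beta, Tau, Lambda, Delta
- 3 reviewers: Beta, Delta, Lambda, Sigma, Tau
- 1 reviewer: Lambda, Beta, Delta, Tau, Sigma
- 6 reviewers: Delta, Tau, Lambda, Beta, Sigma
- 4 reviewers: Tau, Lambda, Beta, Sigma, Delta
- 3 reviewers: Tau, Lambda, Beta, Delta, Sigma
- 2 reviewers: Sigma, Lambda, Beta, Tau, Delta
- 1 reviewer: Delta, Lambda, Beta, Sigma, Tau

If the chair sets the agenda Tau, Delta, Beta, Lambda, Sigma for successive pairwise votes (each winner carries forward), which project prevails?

Round 1: Tau vs Delta — 10–11, Delta advances.
Round 2: Delta vs Beta — 7–14, Beta advances.
Round 3: Beta vs Lambda — 4–17, Lambda advances.
Round 4: Lambda vs Sigma — 18–3, Lambda advances.
The agenda winner is Lambda.

Lambda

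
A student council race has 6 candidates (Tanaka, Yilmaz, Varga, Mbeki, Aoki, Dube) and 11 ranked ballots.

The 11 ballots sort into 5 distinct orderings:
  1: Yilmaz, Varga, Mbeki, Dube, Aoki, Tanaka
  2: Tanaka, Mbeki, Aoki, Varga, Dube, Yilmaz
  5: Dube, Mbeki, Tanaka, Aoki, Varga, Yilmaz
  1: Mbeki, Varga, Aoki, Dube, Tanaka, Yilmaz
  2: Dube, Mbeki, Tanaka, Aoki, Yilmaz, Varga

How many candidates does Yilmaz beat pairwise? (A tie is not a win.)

Yilmaz against each rival (11 voters):
Yilmaz–Tanaka: Tanaka 10–1.
Yilmaz vs Varga: Varga, 8–3.
Yilmaz vs Mbeki: Mbeki, 10–1.
Yilmaz vs Aoki: 1 for Yilmaz, 10 for Aoki — Aoki by 10–1.
Yilmaz vs Dube: 1 for Yilmaz, 10 for Dube — Dube by 10–1.
Yilmaz beats no one; loses to Tanaka, Varga, Mbeki, Aoki, Dube — 0 pairwise wins.

0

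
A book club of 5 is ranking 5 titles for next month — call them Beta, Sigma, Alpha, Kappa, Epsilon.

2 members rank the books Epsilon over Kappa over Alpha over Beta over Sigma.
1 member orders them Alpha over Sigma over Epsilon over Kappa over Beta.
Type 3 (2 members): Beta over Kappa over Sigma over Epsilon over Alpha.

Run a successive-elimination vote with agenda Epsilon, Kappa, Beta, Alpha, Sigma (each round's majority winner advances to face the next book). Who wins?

Round 1: Epsilon vs Kappa — 3–2, Epsilon advances.
Round 2: Epsilon vs Beta — 3–2, Epsilon advances.
Round 3: Epsilon vs Alpha — 4–1, Epsilon advances.
Round 4: Epsilon vs Sigma — 2–3, Sigma advances.
Sigma survives the agenda.

Sigma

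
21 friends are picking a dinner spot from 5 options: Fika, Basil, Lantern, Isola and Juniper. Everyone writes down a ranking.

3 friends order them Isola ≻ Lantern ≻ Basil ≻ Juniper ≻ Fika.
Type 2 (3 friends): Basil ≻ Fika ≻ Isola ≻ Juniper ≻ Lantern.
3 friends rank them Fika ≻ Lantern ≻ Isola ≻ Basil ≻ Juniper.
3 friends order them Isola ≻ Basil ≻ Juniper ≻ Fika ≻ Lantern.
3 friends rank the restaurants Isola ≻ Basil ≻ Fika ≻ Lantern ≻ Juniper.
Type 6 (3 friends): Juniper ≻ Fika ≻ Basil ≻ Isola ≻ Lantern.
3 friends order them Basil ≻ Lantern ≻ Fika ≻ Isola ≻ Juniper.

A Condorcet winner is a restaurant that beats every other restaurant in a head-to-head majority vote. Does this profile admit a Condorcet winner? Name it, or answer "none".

none

Head-to-head results (21 friends):
Fika–Basil: Basil 15–6.
Fika–Lantern: Fika 15–6.
Fika vs Isola: 12 to 9, Fika.
Fika vs Juniper: 3+3+3+3 = 12 for Fika, 9 for Juniper — Fika by 12–9.
Basil vs Lantern: Basil preferred on 3+3+3+3+3 = 15 ballots; Basil wins 15–6.
Basil vs Isola: 3+3+3 = 9 for Basil, 12 for Isola — Isola by 12–9.
Basil–Juniper: Basil 18–3.
Lantern vs Isola: 6 to 15, Isola.
Lantern vs Juniper: Lantern, 12–9.
Isola vs Juniper: Isola is ranked higher on 3+3+3+3+3+3 = 18 ballots, Juniper on 3. Isola wins 18–3.
Each restaurant drops at least one matchup (Fika loses to Basil; Basil loses to Isola; Lantern loses to Fika; Isola loses to Fika; Juniper loses to Fika); the cycle Fika beats Isola beats Basil beats Fika rules out a Condorcet winner.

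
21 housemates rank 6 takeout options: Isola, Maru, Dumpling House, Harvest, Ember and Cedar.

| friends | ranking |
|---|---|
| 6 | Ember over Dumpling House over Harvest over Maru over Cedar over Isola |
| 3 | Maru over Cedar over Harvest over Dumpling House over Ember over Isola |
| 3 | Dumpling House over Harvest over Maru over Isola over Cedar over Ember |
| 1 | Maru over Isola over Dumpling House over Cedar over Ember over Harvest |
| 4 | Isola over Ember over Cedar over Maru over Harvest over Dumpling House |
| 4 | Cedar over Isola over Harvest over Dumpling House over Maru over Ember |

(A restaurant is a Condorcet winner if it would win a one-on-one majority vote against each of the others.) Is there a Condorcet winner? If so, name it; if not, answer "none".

none

Check each pair by majority over 21 ballots:
Isola vs Maru: Maru, 13–8.
Isola vs Dumpling House: Dumpling House wins 12–9.
Isola vs Harvest: Harvest wins 12–9.
Isola vs Ember: 12 to 9, Isola.
Isola vs Cedar: Cedar wins 13–8.
Maru vs Dumpling House: Maru is ranked higher on 3+1+4 = 8 ballots, Dumpling House on 13. Dumpling House wins 13–8.
Maru–Harvest: Harvest 13–8.
Maru vs Ember: Maru, 11–10.
Maru–Cedar: Maru 13–8.
Dumpling House vs Harvest: 6+3+1 = 10 for Dumpling House, 11 for Harvest — Harvest by 11–10.
Dumpling House vs Ember: Dumpling House, 11–10.
Dumpling House vs Cedar: Cedar, 11–10.
Harvest vs Ember: Harvest is ranked higher on 3+3+4 = 10 ballots, Ember on 11. Ember wins 11–10.
Harvest vs Cedar: Harvest is ranked higher on 6+3 = 9 ballots, Cedar on 12. Cedar wins 12–9.
Ember–Cedar: Cedar 11–10.
Each restaurant drops at least one matchup (Isola loses to Maru; Maru loses to Dumpling House; Dumpling House loses to Harvest; Harvest loses to Ember; Ember loses to Isola; Cedar loses to Maru); the cycle Isola > Ember > Harvest > Isola rules out a Condorcet winner.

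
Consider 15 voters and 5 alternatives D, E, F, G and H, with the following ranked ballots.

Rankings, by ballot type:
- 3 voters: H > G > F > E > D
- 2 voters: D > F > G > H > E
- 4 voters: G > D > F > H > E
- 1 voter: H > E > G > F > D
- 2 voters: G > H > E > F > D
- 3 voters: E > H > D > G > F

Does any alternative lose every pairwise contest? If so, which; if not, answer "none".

Head-to-head results (15 voters):
D vs E: 2+4 = 6 for D, 9 for E — E by 9–6.
D vs F: D, 9–6.
D vs G: G, 10–5.
D vs H: 6 to 9, H.
E vs F: F, 9–6.
E–G: G 11–4.
E vs H: H wins 12–3.
F vs G: G wins 13–2.
F vs H: 2+4 = 6 for F, 9 for H — H by 9–6.
G vs H: G, 8–7.
Each alternative has at least one pairwise win (D beats F; E beats D; F beats E; G beats D; H beats D) — no Condorcet loser.

none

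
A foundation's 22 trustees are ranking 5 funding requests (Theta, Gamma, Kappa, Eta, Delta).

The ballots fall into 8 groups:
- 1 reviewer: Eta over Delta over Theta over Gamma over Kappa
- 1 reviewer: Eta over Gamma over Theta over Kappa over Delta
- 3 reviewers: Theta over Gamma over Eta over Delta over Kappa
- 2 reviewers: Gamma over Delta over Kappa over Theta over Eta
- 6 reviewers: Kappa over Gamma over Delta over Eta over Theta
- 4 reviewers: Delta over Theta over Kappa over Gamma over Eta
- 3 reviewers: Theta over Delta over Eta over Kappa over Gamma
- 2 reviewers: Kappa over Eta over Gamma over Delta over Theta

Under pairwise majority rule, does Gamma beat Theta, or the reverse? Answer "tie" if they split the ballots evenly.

Ballots ranking Gamma above Theta: 1 + 2 + 6 + 2 = 11.
Ballots ranking Theta above Gamma: 22 − 11 = 11.
11–11: the pair ties.

tie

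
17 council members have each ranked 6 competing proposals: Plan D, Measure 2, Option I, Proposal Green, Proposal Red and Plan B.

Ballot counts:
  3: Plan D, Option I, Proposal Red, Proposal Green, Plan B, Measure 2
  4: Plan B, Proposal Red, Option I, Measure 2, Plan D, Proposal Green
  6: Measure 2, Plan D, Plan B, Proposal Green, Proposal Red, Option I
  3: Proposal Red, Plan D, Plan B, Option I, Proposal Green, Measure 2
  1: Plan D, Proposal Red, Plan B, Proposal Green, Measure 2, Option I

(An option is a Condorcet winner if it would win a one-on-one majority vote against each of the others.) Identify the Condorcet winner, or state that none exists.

Pairwise majorities:
Plan D vs Measure 2: Measure 2, 10–7.
Plan D–Option I: Plan D 13–4.
Plan D–Proposal Green: Plan D 17–0.
Plan D vs Proposal Red: Plan D, 10–7.
Plan D–Plan B: Plan D 13–4.
Measure 2 vs Option I: Option I wins 10–7.
Measure 2–Proposal Green: Measure 2 10–7.
Measure 2 vs Proposal Red: Proposal Red, 11–6.
Measure 2 vs Plan B: Plan B wins 11–6.
Option I vs Proposal Green: Option I, 10–7.
Option I–Proposal Red: Proposal Red 14–3.
Option I vs Plan B: Plan B, 14–3.
Proposal Green vs Proposal Red: Proposal Red wins 11–6.
Proposal Green vs Plan B: Plan B, 14–3.
Proposal Red vs Plan B: Plan B, 10–7.
No option is unbeaten: Plan D loses to Measure 2; Measure 2 loses to Option I; Option I loses to Plan D; Proposal Green loses to Plan D; Proposal Red loses to Plan D; Plan B loses to Plan D. In particular Plan D → Option I → Measure 2 → Plan D is a majority cycle — no Condorcet winner exists.

none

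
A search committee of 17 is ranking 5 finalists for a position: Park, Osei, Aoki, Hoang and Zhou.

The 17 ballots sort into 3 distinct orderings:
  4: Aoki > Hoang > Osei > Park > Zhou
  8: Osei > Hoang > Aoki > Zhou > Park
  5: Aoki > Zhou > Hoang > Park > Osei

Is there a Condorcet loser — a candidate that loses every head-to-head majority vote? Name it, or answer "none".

Park

Head-to-head results (17 committee members):
Park vs Osei: Park preferred on 5 ballots; Osei wins 12–5.
Park vs Aoki: Aoki, 17–0.
Park vs Hoang: 0 for Park, 17 for Hoang — Hoang by 17–0.
Park vs Zhou: Park preferred on 4 ballots; Zhou wins 13–4.
Osei vs Aoki: Osei preferred on 8 ballots; Aoki wins 9–8.
Osei vs Hoang: Hoang wins 9–8.
Osei vs Zhou: Osei wins 12–5.
Aoki vs Hoang: Aoki is ranked higher on 4+5 = 9 ballots, Hoang on 8. Aoki wins 9–8.
Aoki vs Zhou: Aoki wins 17–0.
Hoang vs Zhou: Hoang wins 12–5.
Park loses to every other candidate — it is the Condorcet loser.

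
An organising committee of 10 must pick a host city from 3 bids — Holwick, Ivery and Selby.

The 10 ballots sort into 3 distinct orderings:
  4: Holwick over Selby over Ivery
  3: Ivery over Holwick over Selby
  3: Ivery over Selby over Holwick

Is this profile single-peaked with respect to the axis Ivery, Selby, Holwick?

Axis positions: Ivery=1, Selby=2, Holwick=3.
Bloc 1 (peak Holwick at position 3): ranking walks positions 3-2-1, expanding outward from the peak — single-peaked.
Bloc 2: ranking walks positions 1-3-2; Holwick is ranked above Selby even though Selby lies between Holwick and the peak Ivery on the axis — preferences dip and rise again. Not single-peaked.
Bloc 3 (peak Ivery at position 1): ranking walks positions 1-2-3, expanding outward from the peak — single-peaked.
Bloc 2 violates single-peakedness, so the profile is not single-peaked on this axis.

no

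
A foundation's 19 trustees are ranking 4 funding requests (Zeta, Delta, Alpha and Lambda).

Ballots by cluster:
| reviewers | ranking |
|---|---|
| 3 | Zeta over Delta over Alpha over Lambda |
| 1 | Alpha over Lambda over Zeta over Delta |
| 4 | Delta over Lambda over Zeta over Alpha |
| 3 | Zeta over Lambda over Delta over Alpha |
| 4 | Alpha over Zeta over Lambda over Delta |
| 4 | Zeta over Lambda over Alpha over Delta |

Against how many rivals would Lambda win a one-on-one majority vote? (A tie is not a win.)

2

Lambda against each rival (19 reviewers):
Lambda vs Zeta: Zeta wins 14–5.
Lambda vs Delta: Lambda wins 12–7.
Lambda vs Alpha: Lambda, 11–8.
Lambda beats Delta, Alpha; loses to Zeta — 2 pairwise wins.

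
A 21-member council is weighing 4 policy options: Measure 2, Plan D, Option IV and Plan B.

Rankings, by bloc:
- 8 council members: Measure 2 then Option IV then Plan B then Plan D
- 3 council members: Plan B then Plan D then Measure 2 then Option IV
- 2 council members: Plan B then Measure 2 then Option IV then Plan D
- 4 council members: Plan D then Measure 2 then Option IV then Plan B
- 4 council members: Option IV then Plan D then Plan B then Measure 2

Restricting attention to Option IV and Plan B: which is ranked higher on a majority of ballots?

Option IV

Ballots ranking Option IV above Plan B: 8 + 4 + 4 = 16.
Ballots ranking Plan B above Option IV: 21 − 16 = 5.
Option IV wins the head-to-head 16–5.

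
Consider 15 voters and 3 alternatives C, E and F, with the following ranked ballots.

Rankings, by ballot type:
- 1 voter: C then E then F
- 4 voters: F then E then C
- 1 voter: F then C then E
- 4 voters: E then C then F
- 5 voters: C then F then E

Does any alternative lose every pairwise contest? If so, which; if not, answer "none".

none

Head-to-head results (15 voters):
C vs E: E wins 8–7.
C vs F: 10 to 5, C.
E vs F: F wins 10–5.
No alternative is winless: C beats F; E beats C; F beats E. There is no Condorcet loser.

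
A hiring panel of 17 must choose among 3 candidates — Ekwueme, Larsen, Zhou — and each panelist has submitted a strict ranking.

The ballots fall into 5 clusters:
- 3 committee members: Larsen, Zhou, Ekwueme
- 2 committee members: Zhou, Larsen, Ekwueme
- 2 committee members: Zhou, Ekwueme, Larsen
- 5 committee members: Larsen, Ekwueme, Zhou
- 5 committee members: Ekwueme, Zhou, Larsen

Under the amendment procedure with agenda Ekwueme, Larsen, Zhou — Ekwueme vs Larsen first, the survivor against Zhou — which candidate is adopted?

Round 1: Ekwueme vs Larsen — 7–10, Larsen advances.
Round 2: Larsen vs Zhou — 8–9, Zhou advances.
The agenda winner is Zhou.

Zhou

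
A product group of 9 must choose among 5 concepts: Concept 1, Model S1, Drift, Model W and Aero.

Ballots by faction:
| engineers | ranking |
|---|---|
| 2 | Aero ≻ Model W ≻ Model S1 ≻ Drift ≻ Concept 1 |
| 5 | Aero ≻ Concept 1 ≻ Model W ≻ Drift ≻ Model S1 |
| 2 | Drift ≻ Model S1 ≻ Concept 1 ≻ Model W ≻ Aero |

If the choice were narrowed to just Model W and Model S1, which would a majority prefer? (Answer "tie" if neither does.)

Model W

Ballots ranking Model W above Model S1: 2 + 5 = 7.
Ballots ranking Model S1 above Model W: 9 − 7 = 2.
Model W wins the head-to-head 7–2.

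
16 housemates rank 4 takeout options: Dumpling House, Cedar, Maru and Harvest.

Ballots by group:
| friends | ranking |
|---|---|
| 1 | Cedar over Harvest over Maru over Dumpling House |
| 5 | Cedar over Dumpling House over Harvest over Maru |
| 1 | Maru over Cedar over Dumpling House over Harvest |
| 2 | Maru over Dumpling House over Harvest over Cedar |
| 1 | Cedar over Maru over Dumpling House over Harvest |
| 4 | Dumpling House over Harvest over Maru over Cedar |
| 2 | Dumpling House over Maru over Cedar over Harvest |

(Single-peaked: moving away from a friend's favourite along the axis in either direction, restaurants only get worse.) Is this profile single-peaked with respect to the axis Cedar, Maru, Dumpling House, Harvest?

Axis positions: Cedar=1, Maru=2, Dumpling House=3, Harvest=4.
Group 1: ranking walks positions 1-4-2-3; Harvest is ranked above Maru even though Maru lies between Harvest and the peak Cedar on the axis — preferences dip and rise again. Not single-peaked.
Group 2: ranking walks positions 1-3-4-2; Dumpling House is ranked above Maru even though Maru lies between Dumpling House and the peak Cedar on the axis — preferences dip and rise again. Not single-peaked.
Group 3 (peak Maru at position 2): ranking walks positions 2-1-3-4, expanding outward from the peak — single-peaked.
Group 4 (peak Maru at position 2): ranking walks positions 2-3-4-1, expanding outward from the peak — single-peaked.
Group 5 (peak Cedar at position 1): ranking walks positions 1-2-3-4, expanding outward from the peak — single-peaked.
Group 6 (peak Dumpling House at position 3): ranking walks positions 3-4-2-1, expanding outward from the peak — single-peaked.
Group 7 (peak Dumpling House at position 3): ranking walks positions 3-2-1-4, expanding outward from the peak — single-peaked.
Group 1 violates single-peakedness, so the profile is not single-peaked on this axis.

no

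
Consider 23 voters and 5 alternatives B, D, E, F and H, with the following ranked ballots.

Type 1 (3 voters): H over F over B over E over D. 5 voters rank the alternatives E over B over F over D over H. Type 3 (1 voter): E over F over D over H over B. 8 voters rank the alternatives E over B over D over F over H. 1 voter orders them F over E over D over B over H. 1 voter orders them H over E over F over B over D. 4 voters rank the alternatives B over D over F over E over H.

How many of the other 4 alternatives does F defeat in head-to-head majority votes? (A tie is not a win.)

F against each rival (23 voters):
F vs B: B, 17–6.
F vs D: D wins 12–11.
F–E: E 15–8.
F vs H: 19 to 4, F.
F beats H; loses to B, D, E — 1 pairwise win.

1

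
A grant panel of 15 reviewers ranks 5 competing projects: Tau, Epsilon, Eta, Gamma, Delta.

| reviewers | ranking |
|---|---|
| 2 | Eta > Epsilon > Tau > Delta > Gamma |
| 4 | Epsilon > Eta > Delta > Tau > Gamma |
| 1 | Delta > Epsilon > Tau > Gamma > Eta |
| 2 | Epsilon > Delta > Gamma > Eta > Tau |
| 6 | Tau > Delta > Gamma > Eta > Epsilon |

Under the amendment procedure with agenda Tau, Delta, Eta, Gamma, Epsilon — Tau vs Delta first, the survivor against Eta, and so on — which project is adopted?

Epsilon

Round 1: Tau vs Delta — 8–7, Tau advances.
Round 2: Tau vs Eta — 7–8, Eta advances.
Round 3: Eta vs Gamma — 6–9, Gamma advances.
Round 4: Gamma vs Epsilon — 6–9, Epsilon advances.
The agenda winner is Epsilon.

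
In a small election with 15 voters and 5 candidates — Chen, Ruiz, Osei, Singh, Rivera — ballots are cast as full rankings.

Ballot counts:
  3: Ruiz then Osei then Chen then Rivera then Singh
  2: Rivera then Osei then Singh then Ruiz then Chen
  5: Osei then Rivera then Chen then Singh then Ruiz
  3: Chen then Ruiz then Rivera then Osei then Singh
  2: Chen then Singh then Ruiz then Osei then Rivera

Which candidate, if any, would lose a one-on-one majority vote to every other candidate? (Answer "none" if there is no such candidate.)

Head-to-head results (15 voters):
Chen vs Ruiz: Chen wins 10–5.
Chen vs Osei: Chen preferred on 3+2 = 5 ballots; Osei wins 10–5.
Chen vs Singh: 3+5+3+2 = 13 for Chen, 2 for Singh — Chen by 13–2.
Chen–Rivera: Chen 8–7.
Ruiz vs Osei: Ruiz wins 8–7.
Ruiz vs Singh: 6 to 9, Singh.
Ruiz vs Rivera: Ruiz wins 8–7.
Osei vs Singh: 13 to 2, Osei.
Osei vs Rivera: Osei preferred on 3+5+2 = 10 ballots; Osei wins 10–5.
Singh vs Rivera: Rivera, 13–2.
Each candidate has at least one pairwise win (Chen beats Ruiz; Ruiz beats Osei; Osei beats Chen; Singh beats Ruiz; Rivera beats Singh) — no Condorcet loser.

none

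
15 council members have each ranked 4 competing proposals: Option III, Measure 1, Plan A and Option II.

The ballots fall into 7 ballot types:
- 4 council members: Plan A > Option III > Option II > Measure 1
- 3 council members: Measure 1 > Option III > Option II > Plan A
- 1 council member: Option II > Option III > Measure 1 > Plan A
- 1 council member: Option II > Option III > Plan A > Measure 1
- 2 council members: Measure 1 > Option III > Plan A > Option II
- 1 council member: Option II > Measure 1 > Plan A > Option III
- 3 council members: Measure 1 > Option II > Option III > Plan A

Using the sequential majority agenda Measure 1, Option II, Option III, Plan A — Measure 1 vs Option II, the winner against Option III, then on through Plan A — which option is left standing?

Round 1: Measure 1 vs Option II — 8–7, Measure 1 advances.
Round 2: Measure 1 vs Option III — 9–6, Measure 1 advances.
Round 3: Measure 1 vs Plan A — 10–5, Measure 1 advances.
Measure 1 survives the agenda.

Measure 1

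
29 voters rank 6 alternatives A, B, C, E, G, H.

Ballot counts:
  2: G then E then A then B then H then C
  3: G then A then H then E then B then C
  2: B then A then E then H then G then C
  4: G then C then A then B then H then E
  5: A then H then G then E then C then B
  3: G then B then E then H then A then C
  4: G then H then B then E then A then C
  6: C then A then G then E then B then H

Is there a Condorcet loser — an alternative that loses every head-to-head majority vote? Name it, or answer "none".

Head-to-head results (29 voters):
A vs B: 20 to 9, A.
A vs C: A, 19–10.
A vs E: 3+2+4+5+6 = 20 for A, 9 for E — A by 20–9.
A vs G: G, 16–13.
A vs H: 2+3+2+4+5+6 = 22 for A, 7 for H — A by 22–7.
B vs C: C wins 15–14.
B vs E: E, 16–13.
B–G: G 27–2.
B vs H: B is ranked higher on 2+2+4+3+6 = 17 ballots, H on 12. B wins 17–12.
C–E: E 19–10.
C vs G: C is ranked higher on 6 ballots, G on 23. G wins 23–6.
C vs H: 4+6 = 10 for C, 19 for H — H by 19–10.
E vs G: G, 27–2.
E vs H: H, 16–13.
G vs H: G, 22–7.
Each alternative has at least one pairwise win (A beats B; B beats H; C beats B; E beats B; G beats A; H beats C) — no Condorcet loser.

none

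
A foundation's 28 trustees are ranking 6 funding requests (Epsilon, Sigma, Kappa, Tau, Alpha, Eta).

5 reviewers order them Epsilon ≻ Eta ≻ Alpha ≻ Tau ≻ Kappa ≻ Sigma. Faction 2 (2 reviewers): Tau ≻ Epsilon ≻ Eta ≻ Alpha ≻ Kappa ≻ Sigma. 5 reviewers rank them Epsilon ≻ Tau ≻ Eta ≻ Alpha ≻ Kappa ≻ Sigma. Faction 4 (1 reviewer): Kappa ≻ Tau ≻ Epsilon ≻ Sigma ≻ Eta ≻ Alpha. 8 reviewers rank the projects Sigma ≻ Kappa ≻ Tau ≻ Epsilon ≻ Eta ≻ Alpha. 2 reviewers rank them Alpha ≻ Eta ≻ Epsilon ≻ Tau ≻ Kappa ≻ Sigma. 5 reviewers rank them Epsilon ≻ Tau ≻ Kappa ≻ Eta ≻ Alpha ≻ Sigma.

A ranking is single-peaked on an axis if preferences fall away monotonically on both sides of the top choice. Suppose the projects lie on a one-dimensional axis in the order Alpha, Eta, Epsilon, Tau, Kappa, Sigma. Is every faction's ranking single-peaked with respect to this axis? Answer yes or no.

yes

Axis positions: Alpha=1, Eta=2, Epsilon=3, Tau=4, Kappa=5, Sigma=6.
Faction 1 (peak Epsilon at position 3): ranking walks positions 3-2-1-4-5-6, expanding outward from the peak — single-peaked.
Faction 2 (peak Tau at position 4): ranking walks positions 4-3-2-1-5-6, expanding outward from the peak — single-peaked.
Faction 3 (peak Epsilon at position 3): ranking walks positions 3-4-2-1-5-6, expanding outward from the peak — single-peaked.
Faction 4 (peak Kappa at position 5): ranking walks positions 5-4-3-6-2-1, expanding outward from the peak — single-peaked.
Faction 5 (peak Sigma at position 6): ranking walks positions 6-5-4-3-2-1, expanding outward from the peak — single-peaked.
Faction 6 (peak Alpha at position 1): ranking walks positions 1-2-3-4-5-6, expanding outward from the peak — single-peaked.
Faction 7 (peak Epsilon at position 3): ranking walks positions 3-4-5-2-1-6, expanding outward from the peak — single-peaked.
Every ranking is single-peaked on this axis.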